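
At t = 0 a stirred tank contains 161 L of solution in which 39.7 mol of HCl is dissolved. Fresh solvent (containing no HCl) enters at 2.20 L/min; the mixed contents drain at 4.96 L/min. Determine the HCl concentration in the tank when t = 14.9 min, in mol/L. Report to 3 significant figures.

Total volume: dV/dt = Q_in − Q_out = -2.7600 L/min, so V(t) = 161 − 2.7600 t and V(14.9) = 119.88 L.
Solute balance: dm/dt = 0 − Q_out C = −Q_out m/V(t).
dm/m = −Q_out dt/(V₀ − 2.7600 t); integrating gives ln(m/m₀) = −(Q_out/(Q_in−Q_out)) ln(V/V₀).
m = m₀ (V₀/V)^(Q_out/(Q_in−Q_out)) = 39.7 × (161/119.88)^(-1.7971) = 23.366 mol.
C = m/V = 23.366/119.88 = 0.19492 mol/L.

0.195 mol/L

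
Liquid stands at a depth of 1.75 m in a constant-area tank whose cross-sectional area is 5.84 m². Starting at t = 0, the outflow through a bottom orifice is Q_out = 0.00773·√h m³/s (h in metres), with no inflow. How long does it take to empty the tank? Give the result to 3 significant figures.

2000 s

A dh/dt = −Q_out = −0.00773 √h.
This is separable: 2 d(√h)/dt = −0.00773/A, so √h = √h₀ − (0.00773/(2A)) t.
Set h = 0: 2√h₀ = (0.00773/A) t_empty ⇒ t_empty = 2A√h₀/0.00773.
t_empty = 2·5.84·√1.75/0.00773 = 11.680·1.3229/0.00773 = 1998.9 s.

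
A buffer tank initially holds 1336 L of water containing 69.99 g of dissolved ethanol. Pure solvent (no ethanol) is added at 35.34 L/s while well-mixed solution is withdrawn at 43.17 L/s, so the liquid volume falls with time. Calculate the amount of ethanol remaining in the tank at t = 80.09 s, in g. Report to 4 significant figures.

2.126 g

Let m(t) be the amount of ethanol. Volume: V(t) = V₀ + (Q_in − Q_out) t = 1336 − 7.83000 t; V(80.09) = 708.895 L.
No ethanol enters, so dm/dt = −Q_out · (m/V).
Separate: dm/m = −Q_out dt/V(t) ⇒ ln(m/m₀) = −(Q_out/(Q_in−Q_out)) ln(V/V₀).
m = m₀ (V₀/V)^(Q_out/(Q_in−Q_out)) = 69.99 × (1336/708.895)^(-5.51341) = 2.12623 g.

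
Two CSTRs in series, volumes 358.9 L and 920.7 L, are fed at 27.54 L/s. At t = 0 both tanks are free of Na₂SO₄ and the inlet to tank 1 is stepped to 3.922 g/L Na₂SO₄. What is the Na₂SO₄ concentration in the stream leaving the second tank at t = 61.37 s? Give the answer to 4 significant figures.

Each tank obeys Vᵢ dCᵢ/dt = Q(Cᵢ₋₁ − Cᵢ), so τᵢ = Vᵢ/Q.
τ₁ = 358.9/27.54 = 13.0320 s; τ₂ = 920.7/27.54 = 33.4314 s.
Tank 1: C₁ = C_in(1 − e^(−t/τ₁)). Tank 2 (τ₁ ≠ τ₂): C₂ = C_in[1 − (τ₁ e^(−t/τ₁) − τ₂ e^(−t/τ₂))/(τ₁ − τ₂)].
At t = 61.37: e^(−t/τ₁) = 0.00901204, e^(−t/τ₂) = 0.159502.
C₂ = 3.922·[1 − (13.0320·0.00901204 − 33.4314·0.159502)/(-20.3994)] = 3.922·0.744360 = 2.91938 g/L.

2.919 g/L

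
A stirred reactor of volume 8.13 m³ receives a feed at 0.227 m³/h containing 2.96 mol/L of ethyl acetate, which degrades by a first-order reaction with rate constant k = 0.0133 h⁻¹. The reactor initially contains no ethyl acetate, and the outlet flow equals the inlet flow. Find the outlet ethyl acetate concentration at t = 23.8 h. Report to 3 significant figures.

1.25 mol/L

Accumulation = in − out − consumed: V dC/dt = Q C_in − Q C − k V C.
This is linear with rate a = Q/V + k = 0.041221 h⁻¹.
C_ss = Q C_in/(Q + kV) = 2.0050 mol/L; C(t) = C_ss + (C₀ − C_ss) e^(−a t).
C(23.8) = 2.0050 + (-2.0050)·e^(−0.041221·23.8) = 2.0050 + (-2.0050)·0.37491 = 1.2533 mol/L.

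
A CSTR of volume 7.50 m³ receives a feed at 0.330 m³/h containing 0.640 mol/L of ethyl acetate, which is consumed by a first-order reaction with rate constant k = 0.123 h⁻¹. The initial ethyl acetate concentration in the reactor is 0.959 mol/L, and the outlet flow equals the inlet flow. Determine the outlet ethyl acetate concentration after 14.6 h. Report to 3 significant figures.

V dC/dt = Q(C_in − C) − k V C.
This is linear with rate a = Q/V + k = 0.16700 h⁻¹.
C_ss = Q C_in/(Q + kV) = 0.16862 mol/L; C(t) = C_ss + (C₀ − C_ss) e^(−a t).
C(14.6) = 0.16862 + (0.79038)·e^(−0.16700·14.6) = 0.16862 + (0.79038)·0.087318 = 0.23764 mol/L.

0.238 mol/L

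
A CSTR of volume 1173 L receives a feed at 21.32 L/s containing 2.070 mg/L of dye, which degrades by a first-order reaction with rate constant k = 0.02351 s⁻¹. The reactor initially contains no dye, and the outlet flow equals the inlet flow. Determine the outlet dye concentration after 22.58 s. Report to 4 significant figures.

0.5504 mg/L

V dC/dt = Q(C_in − C) − k V C.
dC/dt = (Q/V) C_in − (Q/V + k) C; effective rate a = Q/V + k = 0.0181756 + 0.02351 = 0.0416856 s⁻¹.
C_ss = Q C_in/(Q + kV) = 0.902554 mg/L; C(t) = C_ss + (C₀ − C_ss) e^(−a t).
C(22.58) = 0.902554 + (-0.902554)·e^(−0.0416856·22.58) = 0.902554 + (-0.902554)·0.390135 = 0.550436 mg/L.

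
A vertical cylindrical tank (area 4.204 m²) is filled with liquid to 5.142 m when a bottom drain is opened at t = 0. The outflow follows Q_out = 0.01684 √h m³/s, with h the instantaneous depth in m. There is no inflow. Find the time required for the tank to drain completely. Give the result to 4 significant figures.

With no inflow, A dh/dt = −0.01684 √h.
Separate and integrate: 2(√h − √h₀) = −(0.01684/A) t.
Tank is empty when √h = 0: t_empty = 2A√h₀/0.01684.
t_empty = 2·4.204·√5.142/0.01684 = 8.40800·2.26760/0.01684 = 1132.18 s.

1132 s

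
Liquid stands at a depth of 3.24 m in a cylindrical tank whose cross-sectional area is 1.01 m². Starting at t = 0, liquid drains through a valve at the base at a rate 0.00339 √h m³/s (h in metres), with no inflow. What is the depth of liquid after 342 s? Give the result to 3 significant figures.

A dh/dt = −Q_out = −0.00339 √h.
This is separable: 2 d(√h)/dt = −0.00339/A, so √h = √h₀ − (0.00339/(2A)) t.
√h = √3.24 − 0.00339·342/(2·1.01) = 1.8000 − 0.57395 = 1.2260.
h = 1.2260² = 1.5032 m.

1.50 m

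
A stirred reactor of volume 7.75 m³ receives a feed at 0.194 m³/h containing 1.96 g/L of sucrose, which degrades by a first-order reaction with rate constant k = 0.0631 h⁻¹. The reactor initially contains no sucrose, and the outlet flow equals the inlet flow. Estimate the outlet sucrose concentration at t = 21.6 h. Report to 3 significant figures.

0.474 g/L

Accumulation = in − out − consumed: V dC/dt = Q C_in − Q C − k V C.
dC/dt = (Q/V) C_in − (Q/V + k) C; effective rate a = Q/V + k = 0.025032 + 0.0631 = 0.088132 h⁻¹.
C_ss = Q C_in/(Q + kV) = 0.55670 g/L; C(t) = C_ss + (C₀ − C_ss) e^(−a t).
C(21.6) = 0.55670 + (-0.55670)·e^(−0.088132·21.6) = 0.55670 + (-0.55670)·0.14902 = 0.47374 g/L.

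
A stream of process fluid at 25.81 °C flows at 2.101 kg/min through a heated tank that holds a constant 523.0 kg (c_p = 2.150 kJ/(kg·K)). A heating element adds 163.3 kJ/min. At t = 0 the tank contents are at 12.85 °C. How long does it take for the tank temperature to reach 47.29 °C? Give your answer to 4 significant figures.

300.8 min

Energy balance: M c_p dT/dt = ṁ c_p (T_in − T) + 163.3.
τ = M/ṁ = 248.929 min; T_ss = T_in + Q̇/(ṁ c_p) = 61.9611 °C.
T(t) = T_ss + (T₀ − T_ss) e^(−t/τ). Set T = 47.29:
e^(−t/τ) = (47.29 − 61.9611)/(12.85 − 61.9611) = 0.298733
t = −248.929 · ln(0.298733) = 300.757 min.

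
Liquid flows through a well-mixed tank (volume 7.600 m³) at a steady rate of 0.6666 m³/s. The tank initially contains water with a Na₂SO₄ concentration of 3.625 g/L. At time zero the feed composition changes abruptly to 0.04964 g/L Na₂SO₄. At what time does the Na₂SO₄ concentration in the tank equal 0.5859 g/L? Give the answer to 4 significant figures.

Mass balance on the solute (V constant): V dC/dt = Q(C_in − C), so τ = V/Q = 11.4011 s.
C(t) = C_in + (C₀ − C_in) e^(−t/τ). Set C = 0.5859 and solve for t:
e^(−t/τ) = (C − C_in)/(C₀ − C_in) = (0.5859 − 0.04964)/(3.625 − 0.04964) = 0.149988
t = −τ ln(…) = 11.4011 × 1.89720 = 21.6303 s.

21.63 s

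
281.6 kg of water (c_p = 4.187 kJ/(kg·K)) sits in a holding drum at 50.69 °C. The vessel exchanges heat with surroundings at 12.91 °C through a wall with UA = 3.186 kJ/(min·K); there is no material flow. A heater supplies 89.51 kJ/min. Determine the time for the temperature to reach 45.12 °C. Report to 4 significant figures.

316.8 min

First-law balance (no shaft work): M c_p dT/dt = −UA(T − T_amb) + Q̇.
τ = M c_p/UA = 370.075 min; T_ss = T_amb + Q̇/UA = 12.91 + 89.51/3.186 = 41.0048 °C.
T(t) = T_ss + (T₀ − T_ss)e^(−t/τ); set T = 45.12:
t = −τ ln[(T − T_ss)/(T₀ − T_ss)] = −370.075 · ln(0.424896) = 316.751 min.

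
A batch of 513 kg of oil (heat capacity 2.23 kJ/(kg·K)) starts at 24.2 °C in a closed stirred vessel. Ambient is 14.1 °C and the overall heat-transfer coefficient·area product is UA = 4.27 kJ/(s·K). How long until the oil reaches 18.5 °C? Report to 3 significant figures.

223 s

Lumped-capacitance energy balance: M c_p dT/dt = UA(T_amb − T).
τ = M c_p/UA = 267.91 s; T_ss = T_amb = 14.100 °C.
T(t) = T_ss + (T₀ − T_ss)e^(−t/τ); set T = 18.5:
t = −τ ln[(T − T_ss)/(T₀ − T_ss)] = −267.91 · ln(0.43564) = 222.62 s.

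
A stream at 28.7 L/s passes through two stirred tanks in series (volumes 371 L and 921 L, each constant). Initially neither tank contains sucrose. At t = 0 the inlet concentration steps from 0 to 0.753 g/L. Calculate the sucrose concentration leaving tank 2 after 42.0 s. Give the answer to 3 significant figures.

Time constants: τᵢ = Vᵢ/Q for each well-mixed tank.
τ₁ = 371/28.7 = 12.927 s; τ₂ = 921/28.7 = 32.091 s.
Solving the cascade with C₁(0)=C₂(0)=0 gives C₂(t) = C_in[1 − (τ₁ e^(−t/τ₁) − τ₂ e^(−t/τ₂))/(τ₁ − τ₂)].
At t = 42.0: e^(−t/τ₁) = 0.038811, e^(−t/τ₂) = 0.27015.
C₂ = 0.753·[1 − (12.927·0.038811 − 32.091·0.27015)/(-19.164)] = 0.753·0.57381 = 0.43208 g/L.

0.432 g/L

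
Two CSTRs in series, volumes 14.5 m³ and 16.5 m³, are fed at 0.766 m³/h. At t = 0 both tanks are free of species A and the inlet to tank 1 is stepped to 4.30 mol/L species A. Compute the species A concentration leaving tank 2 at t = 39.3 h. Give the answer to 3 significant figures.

2.49 mol/L

Time constants: τᵢ = Vᵢ/Q for each well-mixed tank.
τ₁ = 14.5/0.766 = 18.930 h; τ₂ = 16.5/0.766 = 21.540 h.
Tank 1: C₁ = C_in(1 − e^(−t/τ₁)). Tank 2 (τ₁ ≠ τ₂): C₂ = C_in[1 − (τ₁ e^(−t/τ₁) − τ₂ e^(−t/τ₂))/(τ₁ − τ₂)].
At t = 39.3: e^(−t/τ₁) = 0.12542, e^(−t/τ₂) = 0.16130.
C₂ = 4.30·[1 − (18.930·0.12542 − 21.540·0.16130)/(-2.6110)] = 4.30·0.57851 = 2.4876 mol/L.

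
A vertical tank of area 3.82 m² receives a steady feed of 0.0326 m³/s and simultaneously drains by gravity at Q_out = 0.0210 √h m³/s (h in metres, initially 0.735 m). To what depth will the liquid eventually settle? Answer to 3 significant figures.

Volume balance on the tank: A dh/dt = Q_in − 0.0210 √h. At steady state dh/dt = 0:
Q_in = 0.0210 √h_ss ⇒ √h_ss = 0.0326/0.0210 = 1.5524.
h_ss = 1.5524² = 2.4099 m. (Since h₀ = 0.735 m < h_ss, the level will rise toward this value.)

2.41 m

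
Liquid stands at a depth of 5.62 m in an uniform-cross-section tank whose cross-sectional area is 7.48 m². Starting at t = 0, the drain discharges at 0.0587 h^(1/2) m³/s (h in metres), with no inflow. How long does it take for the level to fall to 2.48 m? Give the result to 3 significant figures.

203 s

Accumulation of liquid (constant cross-section A): A dh/dt = −0.0587 √h.
Separate and integrate: 2(√h − √h₀) = −(0.0587/A) t.
t = 2A(√h₀ − √h)/0.0587 = 2·7.48·(√5.62 − √2.48)/0.0587
  = 14.960 × (2.3707 − 1.5748) / 0.0587 = 202.83 s.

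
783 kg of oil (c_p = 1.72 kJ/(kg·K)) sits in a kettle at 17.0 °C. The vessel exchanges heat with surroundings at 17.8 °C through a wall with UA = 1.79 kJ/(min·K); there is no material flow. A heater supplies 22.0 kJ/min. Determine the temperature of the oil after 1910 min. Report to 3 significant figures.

M c_p dT/dt = −UA(T − T_amb) + Q̇.
dT/dt = (T_ss − T)/τ with T_ss = T_amb + Q̇/UA = 17.8 + 22.0/1.79 = 30.091 °C, τ = M c_p/UA = 783·1.72/1.79 = 752.38 min.
Integrating: T(t) = T_ss + (T₀ − T_ss) e^(−t/τ).
T(1910) = 30.091 + (-13.091)·0.078976 = 29.057 °C.

29.1 °C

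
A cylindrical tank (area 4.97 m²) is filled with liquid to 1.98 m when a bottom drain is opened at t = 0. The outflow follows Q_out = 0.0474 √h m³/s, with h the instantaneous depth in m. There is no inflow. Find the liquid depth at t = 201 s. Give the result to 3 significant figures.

0.201 m

A dh/dt = −Q_out = −0.0474 √h.
This is separable: 2 d(√h)/dt = −0.0474/A, so √h = √h₀ − (0.0474/(2A)) t.
√h = √1.98 − 0.0474·201/(2·4.97) = 1.4071 − 0.95849 = 0.44863.
h = 0.44863² = 0.20127 m.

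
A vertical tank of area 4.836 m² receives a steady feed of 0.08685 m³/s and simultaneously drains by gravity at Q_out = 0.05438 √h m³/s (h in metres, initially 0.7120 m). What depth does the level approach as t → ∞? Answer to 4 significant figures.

Level balance: A dh/dt = 0.08685 − 0.05438 √h. Setting dh/dt = 0:
Q_in = 0.05438 √h_ss ⇒ √h_ss = 0.08685/0.05438 = 1.59709.
h_ss = 1.59709² = 2.55071 m. (Since h₀ = 0.7120 m < h_ss, the level will rise toward this value.)

2.551 m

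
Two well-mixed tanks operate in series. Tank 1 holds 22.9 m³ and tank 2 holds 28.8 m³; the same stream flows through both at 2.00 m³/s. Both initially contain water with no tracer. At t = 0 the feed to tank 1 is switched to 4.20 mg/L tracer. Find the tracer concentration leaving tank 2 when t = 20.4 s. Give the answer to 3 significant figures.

Species balance on tank i: dCᵢ/dt = (Cᵢ₋₁ − Cᵢ)/τᵢ with τᵢ = Vᵢ/Q.
τ₁ = 22.9/2.00 = 11.450 s; τ₂ = 28.8/2.00 = 14.400 s.
Tank 1: C₁ = C_in(1 − e^(−t/τ₁)). Tank 2 (τ₁ ≠ τ₂): C₂ = C_in[1 − (τ₁ e^(−t/τ₁) − τ₂ e^(−t/τ₂))/(τ₁ − τ₂)].
At t = 20.4: e^(−t/τ₁) = 0.16836, e^(−t/τ₂) = 0.24252.
C₂ = 4.20·[1 − (11.450·0.16836 − 14.400·0.24252)/(-2.9500)] = 4.20·0.46963 = 1.9724 mg/L.

1.97 mg/L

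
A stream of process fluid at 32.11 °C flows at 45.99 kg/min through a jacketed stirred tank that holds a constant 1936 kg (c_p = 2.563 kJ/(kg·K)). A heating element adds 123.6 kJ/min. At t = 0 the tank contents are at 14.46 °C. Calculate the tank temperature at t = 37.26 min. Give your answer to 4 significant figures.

M c_p dT/dt = ṁ c_p (T_in − T) + Q̇.
τ = M/ṁ = 42.0961 min; T_ss = T_in + Q̇/(ṁ c_p) = 32.11 + 123.6/(45.99·2.563) = 33.1586 °C.
T approaches T_ss exponentially: T(t) = T_ss + (T₀ − T_ss) e^(−t/τ).
T(37.26) = 33.1586 + (-18.6986)·e^(−37.26/42.0961) = 33.1586 + (-18.6986)·0.412666 = 25.4423 °C.

25.44 °C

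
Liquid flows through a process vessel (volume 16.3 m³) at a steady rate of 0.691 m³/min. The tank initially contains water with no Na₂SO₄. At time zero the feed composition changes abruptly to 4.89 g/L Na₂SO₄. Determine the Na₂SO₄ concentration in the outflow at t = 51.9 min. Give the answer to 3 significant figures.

4.35 g/L

Transient balance on the dissolved component: V dC/dt = Q(C_in − C).
Rewrite as dC/dt + C/τ = C_in/τ, τ = V/Q = 23.589 min.
C approaches C_in exponentially: C(t) = C_in + (C₀ − C_in) e^(−t/τ).
C(51.9) = 4.89 + (0 − 4.89)·e^(−51.9/23.589) = 4.89 + (-4.8900)·0.11078 = 4.3483 g/L.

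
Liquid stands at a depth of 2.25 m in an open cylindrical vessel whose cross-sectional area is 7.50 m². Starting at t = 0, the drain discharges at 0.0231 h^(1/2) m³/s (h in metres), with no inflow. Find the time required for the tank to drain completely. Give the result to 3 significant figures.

A dh/dt = −Q_out = −0.0231 √h.
∫ h^(−1/2) dh = −(0.0231/A) ∫ dt, giving 2√h = 2√h₀ − (0.0231/A) t.
Set h = 0: 2√h₀ = (0.0231/A) t_empty ⇒ t_empty = 2A√h₀/0.0231.
t_empty = 2·7.50·√2.25/0.0231 = 15.000·1.5000/0.0231 = 974.03 s.

974 s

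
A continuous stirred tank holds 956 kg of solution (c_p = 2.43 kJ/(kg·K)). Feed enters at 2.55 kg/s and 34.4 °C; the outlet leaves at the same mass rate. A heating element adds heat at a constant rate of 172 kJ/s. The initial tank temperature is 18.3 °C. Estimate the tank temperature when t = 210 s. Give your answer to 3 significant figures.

Energy balance: M c_p dT/dt = ṁ c_p (T_in − T) + 172.
Rearrange: dT/dt = (T_ss − T)/τ with τ = M/ṁ = 374.90 s and T_ss = T_in + Q̇/(ṁ c_p) = 62.158 °C.
Integrating: T(t) = T_ss + (T₀ − T_ss) e^(−t/τ).
T(210) = 62.158 + (-43.858)·e^(−210/374.90) = 62.158 + (-43.858)·0.57113 = 37.109 °C.

37.1 °C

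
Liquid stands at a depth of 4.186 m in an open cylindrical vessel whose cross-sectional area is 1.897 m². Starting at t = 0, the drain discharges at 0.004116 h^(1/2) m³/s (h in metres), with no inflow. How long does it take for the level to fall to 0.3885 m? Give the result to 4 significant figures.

1311 s

With no inflow, A dh/dt = −0.004116 √h.
Separate and integrate: 2(√h − √h₀) = −(0.004116/A) t.
t = 2A(√h₀ − √h)/0.004116 = 2·1.897·(√4.186 − √0.3885)/0.004116
  = 3.79400 × (2.04597 − 0.623298) / 0.004116 = 1311.38 s.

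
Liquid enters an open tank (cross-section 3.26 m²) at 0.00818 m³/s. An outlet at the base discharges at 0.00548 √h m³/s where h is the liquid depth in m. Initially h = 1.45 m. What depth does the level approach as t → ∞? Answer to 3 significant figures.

Unsteady balance on liquid volume: A dh/dt = Q_in − 0.00548 √h. At steady state dh/dt = 0:
Q_in = 0.00548 √h_ss ⇒ √h_ss = 0.00818/0.00548 = 1.4927.
h_ss = 1.4927² = 2.2282 m. (Since h₀ = 1.45 m < h_ss, the level will rise toward this value.)

2.23 m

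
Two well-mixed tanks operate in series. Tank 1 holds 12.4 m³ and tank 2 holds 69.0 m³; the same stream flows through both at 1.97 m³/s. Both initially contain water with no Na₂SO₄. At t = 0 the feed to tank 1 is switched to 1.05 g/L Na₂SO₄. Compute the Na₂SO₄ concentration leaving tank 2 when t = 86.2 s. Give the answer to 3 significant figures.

0.941 g/L

Time constants: τᵢ = Vᵢ/Q for each well-mixed tank.
τ₁ = 12.4/1.97 = 6.2944 s; τ₂ = 69.0/1.97 = 35.025 s.
Solving the cascade with C₁(0)=C₂(0)=0 gives C₂(t) = C_in[1 − (τ₁ e^(−t/τ₁) − τ₂ e^(−t/τ₂))/(τ₁ − τ₂)].
At t = 86.2: e^(−t/τ₁) = 1.1284e-06, e^(−t/τ₂) = 0.085343.
C₂ = 1.05·[1 − (6.2944·1.1284e-06 − 35.025·0.085343)/(-28.731)] = 1.05·0.89596 = 0.94076 g/L.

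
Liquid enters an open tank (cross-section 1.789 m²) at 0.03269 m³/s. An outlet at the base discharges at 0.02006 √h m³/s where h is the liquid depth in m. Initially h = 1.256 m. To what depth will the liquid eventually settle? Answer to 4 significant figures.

2.656 m

Level balance: A dh/dt = 0.03269 − 0.02006 √h. Setting dh/dt = 0:
Q_in = 0.02006 √h_ss ⇒ √h_ss = 0.03269/0.02006 = 1.62961.
h_ss = 1.62961² = 2.65563 m. (Since h₀ = 1.256 m < h_ss, the level will rise toward this value.)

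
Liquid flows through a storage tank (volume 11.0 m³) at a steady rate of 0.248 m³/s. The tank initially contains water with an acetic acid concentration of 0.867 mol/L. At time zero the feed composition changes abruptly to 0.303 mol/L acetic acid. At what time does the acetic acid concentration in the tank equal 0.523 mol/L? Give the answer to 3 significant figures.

41.8 s

Species balance on the tank: V dC/dt = Q(C_in − C), so τ = V/Q = 44.355 s.
C(t) = C_in + (C₀ − C_in) e^(−t/τ). Set C = 0.523 and solve for t:
e^(−t/τ) = (C − C_in)/(C₀ − C_in) = (0.523 − 0.303)/(0.867 − 0.303) = 0.39007
t = −τ ln(…) = 44.355 × 0.94143 = 41.757 s.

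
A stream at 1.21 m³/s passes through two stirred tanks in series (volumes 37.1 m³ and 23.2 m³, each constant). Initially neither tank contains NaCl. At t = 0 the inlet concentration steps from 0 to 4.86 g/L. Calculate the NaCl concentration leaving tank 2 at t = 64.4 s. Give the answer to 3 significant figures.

3.55 g/L

Species balance on tank i: dCᵢ/dt = (Cᵢ₋₁ − Cᵢ)/τᵢ with τᵢ = Vᵢ/Q.
τ₁ = 37.1/1.21 = 30.661 s; τ₂ = 23.2/1.21 = 19.174 s.
Tank 1: C₁ = C_in(1 − e^(−t/τ₁)). Tank 2 (τ₁ ≠ τ₂): C₂ = C_in[1 − (τ₁ e^(−t/τ₁) − τ₂ e^(−t/τ₂))/(τ₁ − τ₂)].
At t = 64.4: e^(−t/τ₁) = 0.12241, e^(−t/τ₂) = 0.034777.
C₂ = 4.86·[1 − (30.661·0.12241 − 19.174·0.034777)/(11.488)] = 4.86·0.73132 = 3.5542 g/L.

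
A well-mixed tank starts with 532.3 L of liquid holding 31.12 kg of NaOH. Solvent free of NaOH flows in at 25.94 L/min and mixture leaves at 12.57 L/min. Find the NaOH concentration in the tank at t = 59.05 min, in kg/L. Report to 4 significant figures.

0.01001 kg/L

Total volume: dV/dt = Q_in − Q_out = 13.3700 L/min, so V(t) = 532.3 + 13.3700 t and V(59.05) = 1321.80 L.
Solute balance: dm/dt = 0 − Q_out C = −Q_out m/V(t).
dm/m = −Q_out dt/(V₀ + 13.3700 t); integrating gives ln(m/m₀) = −(Q_out/(Q_in−Q_out)) ln(V/V₀).
m = m₀ (V₀/V)^(Q_out/(Q_in−Q_out)) = 31.12 × (532.3/1321.80)^(0.940165) = 13.2332 kg.
C = m/V = 13.2332/1321.80 = 0.0100115 kg/L.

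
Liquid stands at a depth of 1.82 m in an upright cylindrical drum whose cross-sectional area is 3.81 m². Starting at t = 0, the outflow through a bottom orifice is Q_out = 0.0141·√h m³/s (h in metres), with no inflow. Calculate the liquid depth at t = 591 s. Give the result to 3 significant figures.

0.0653 m

Volume balance on the tank: A dh/dt = −0.0141 √h.
This is separable: 2 d(√h)/dt = −0.0141/A, so √h = √h₀ − (0.0141/(2A)) t.
√h = √1.82 − 0.0141·591/(2·3.81) = 1.3491 − 1.0936 = 0.25549.
h = 0.25549² = 0.065276 m.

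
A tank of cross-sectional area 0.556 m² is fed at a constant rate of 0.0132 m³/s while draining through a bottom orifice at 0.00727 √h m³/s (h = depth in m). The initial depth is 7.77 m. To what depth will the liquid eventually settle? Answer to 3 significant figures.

3.30 m

Volume balance on the tank: A dh/dt = Q_in − 0.00727 √h. At steady state dh/dt = 0:
Q_in = 0.00727 √h_ss ⇒ √h_ss = 0.0132/0.00727 = 1.8157.
h_ss = 1.8157² = 3.2967 m. (Since h₀ = 7.77 m > h_ss, the level will fall toward this value.)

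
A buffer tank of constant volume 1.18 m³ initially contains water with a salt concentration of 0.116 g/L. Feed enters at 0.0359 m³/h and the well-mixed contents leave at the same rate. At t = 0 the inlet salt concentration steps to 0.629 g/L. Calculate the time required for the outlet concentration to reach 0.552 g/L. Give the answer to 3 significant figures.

62.3 h

Unsteady species balance (constant V, well mixed): V dC/dt = Q(C_in − C), so τ = V/Q = 32.869 h.
C(t) = C_in + (C₀ − C_in) e^(−t/τ). Set C = 0.552 and solve for t:
e^(−t/τ) = (C − C_in)/(C₀ − C_in) = (0.552 − 0.629)/(0.116 − 0.629) = 0.15010
t = −τ ln(…) = 32.869 × 1.8965 = 62.335 h.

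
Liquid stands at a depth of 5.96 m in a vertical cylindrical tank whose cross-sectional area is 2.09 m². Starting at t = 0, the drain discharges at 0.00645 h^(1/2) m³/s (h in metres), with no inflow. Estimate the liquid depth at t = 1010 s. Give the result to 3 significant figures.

0.779 m

With no inflow, A dh/dt = −0.00645 √h.
∫ h^(−1/2) dh = −(0.00645/A) ∫ dt, giving 2√h = 2√h₀ − (0.00645/A) t.
√h = √5.96 − 0.00645·1010/(2·2.09) = 2.4413 − 1.5585 = 0.88282.
h = 0.88282² = 0.77937 m.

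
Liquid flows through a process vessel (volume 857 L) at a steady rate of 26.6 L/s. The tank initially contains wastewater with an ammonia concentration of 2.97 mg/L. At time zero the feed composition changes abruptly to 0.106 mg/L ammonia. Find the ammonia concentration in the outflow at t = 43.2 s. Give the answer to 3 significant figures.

0.855 mg/L

Species balance on the tank: V dC/dt = Q(C_in − C).
So dC/dt = (C_in − C)/τ with τ = V/Q = 857/26.6 = 32.218 s.
C approaches C_in exponentially: C(t) = C_in + (C₀ − C_in) e^(−t/τ).
C(43.2) = 0.106 + (2.97 − 0.106)·e^(−43.2/32.218) = 0.106 + (2.8640)·0.26162 = 0.85528 mg/L.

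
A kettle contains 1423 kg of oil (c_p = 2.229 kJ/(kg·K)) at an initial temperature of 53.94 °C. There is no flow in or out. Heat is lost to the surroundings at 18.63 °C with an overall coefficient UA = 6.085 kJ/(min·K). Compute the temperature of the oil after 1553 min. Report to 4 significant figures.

Lumped-capacitance energy balance: M c_p dT/dt = UA(T_amb − T).
dT/dt = (T_ss − T)/τ with T_ss = T_amb = 18.6300 °C, τ = M c_p/UA = 1423·2.229/6.085 = 521.260 min.
This is linear first-order; T(t) = T_ss + (T₀ − T_ss) e^(−t/τ).
T(1553) = 18.6300 + (35.3100)·0.0508274 = 20.4247 °C.

20.42 °C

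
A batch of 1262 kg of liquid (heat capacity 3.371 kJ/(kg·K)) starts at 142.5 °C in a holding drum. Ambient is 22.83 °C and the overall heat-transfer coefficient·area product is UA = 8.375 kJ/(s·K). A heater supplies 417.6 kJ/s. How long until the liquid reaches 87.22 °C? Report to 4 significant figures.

Unsteady energy balance on the tank contents: M c_p dT/dt = −UA(T − T_amb) + Q̇.
τ = M c_p/UA = 507.964 s; T_ss = T_amb + Q̇/UA = 22.83 + 417.6/8.375 = 72.6927 °C.
T(t) = T_ss + (T₀ − T_ss)e^(−t/τ); set T = 87.22:
t = −τ ln[(T − T_ss)/(T₀ − T_ss)] = −507.964 · ln(0.208106) = 797.356 s.

797.4 s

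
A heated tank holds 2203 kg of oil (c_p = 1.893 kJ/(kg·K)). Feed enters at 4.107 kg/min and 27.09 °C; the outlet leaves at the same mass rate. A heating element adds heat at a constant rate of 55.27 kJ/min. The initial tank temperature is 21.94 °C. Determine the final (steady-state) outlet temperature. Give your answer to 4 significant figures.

34.20 °C

Heat balance on the well-mixed liquid: M c_p dT/dt = ṁ c_p (T_in − T) + 55.27.
At steady state dT/dt = 0 ⇒ T_ss = T_in + Q̇/(ṁ c_p) = 27.09 + 55.27/(4.107·1.893) = 34.1991 °C.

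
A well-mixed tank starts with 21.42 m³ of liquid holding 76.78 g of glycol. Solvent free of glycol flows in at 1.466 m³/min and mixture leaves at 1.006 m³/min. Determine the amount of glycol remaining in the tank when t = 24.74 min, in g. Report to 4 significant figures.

30.24 g

Total volume: dV/dt = Q_in − Q_out = 0.460000 m³/min, so V(t) = 21.42 + 0.460000 t and V(24.74) = 32.8004 m³.
Solute balance: dm/dt = 0 − Q_out C = −Q_out m/V(t).
dm/m = −Q_out dt/(V₀ + 0.460000 t); integrating gives ln(m/m₀) = −(Q_out/(Q_in−Q_out)) ln(V/V₀).
m = m₀ (V₀/V)^(Q_out/(Q_in−Q_out)) = 76.78 × (21.42/32.8004)^(2.18696) = 30.2364 g.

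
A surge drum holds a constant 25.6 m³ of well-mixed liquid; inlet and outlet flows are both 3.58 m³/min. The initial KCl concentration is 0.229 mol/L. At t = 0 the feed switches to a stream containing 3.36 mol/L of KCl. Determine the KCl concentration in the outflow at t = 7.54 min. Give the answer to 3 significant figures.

2.27 mol/L

Accumulation = in − out for the solute gives V dC/dt = Q(C_in − C).
Rewrite as dC/dt + C/τ = C_in/τ, τ = V/Q = 7.1508 min.
This is linear first-order; C(t) = C_in + (C₀ − C_in) e^(−t/τ).
C(7.54) = 3.36 + (0.229 − 3.36)·e^(−7.54/7.1508) = 3.36 + (-3.1310)·0.34839 = 2.2692 mol/L.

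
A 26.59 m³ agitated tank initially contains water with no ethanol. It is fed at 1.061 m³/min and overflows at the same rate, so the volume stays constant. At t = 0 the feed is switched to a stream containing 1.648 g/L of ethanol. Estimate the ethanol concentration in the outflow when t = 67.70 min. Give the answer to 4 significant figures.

1.537 g/L

Unsteady species balance (constant V, well mixed): V dC/dt = Q(C_in − C).
Rewrite as dC/dt + C/τ = C_in/τ, τ = V/Q = 25.0613 min.
Solution: C(t) = C_in + (C₀ − C_in) e^(−t/τ).
C(67.70) = 1.648 + (0 − 1.648)·e^(−67.70/25.0613) = 1.648 + (-1.64800)·0.0671128 = 1.53740 g/L.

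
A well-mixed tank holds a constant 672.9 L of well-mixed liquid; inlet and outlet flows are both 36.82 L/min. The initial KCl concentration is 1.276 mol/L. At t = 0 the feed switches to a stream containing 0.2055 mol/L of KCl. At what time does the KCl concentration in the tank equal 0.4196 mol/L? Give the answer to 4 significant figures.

Species balance: V dC/dt = Q(C_in − C) ⇒ τ = V/Q = 18.2754 min.
C(t) = C_in + (C₀ − C_in) e^(−t/τ). Set C = 0.4196 and solve for t:
e^(−t/τ) = (C − C_in)/(C₀ − C_in) = (0.4196 − 0.2055)/(1.276 − 0.2055) = 0.200000
t = −τ ln(…) = 18.2754 × 1.60944 = 29.4131 min.

29.41 min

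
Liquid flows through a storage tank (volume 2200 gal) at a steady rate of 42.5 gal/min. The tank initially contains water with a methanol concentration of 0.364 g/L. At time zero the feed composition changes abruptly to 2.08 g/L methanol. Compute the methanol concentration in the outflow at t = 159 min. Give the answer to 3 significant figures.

Mass balance on the solute (V constant): V dC/dt = Q(C_in − C).
Time constant τ = V/Q = 2200/42.5 = 51.765 min.
Solution: C(t) = C_in + (C₀ − C_in) e^(−t/τ).
C(159) = 2.08 + (0.364 − 2.08)·e^(−159/51.765) = 2.08 + (-1.7160)·0.046347 = 2.0005 g/L.

2.00 g/L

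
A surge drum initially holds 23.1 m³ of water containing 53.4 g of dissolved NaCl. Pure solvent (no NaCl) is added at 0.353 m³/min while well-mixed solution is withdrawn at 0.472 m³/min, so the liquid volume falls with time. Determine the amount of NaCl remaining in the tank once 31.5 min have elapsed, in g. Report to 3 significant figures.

Let m(t) be the amount of NaCl. Volume: V(t) = V₀ + (Q_in − Q_out) t = 23.1 − 0.11900 t; V(31.5) = 19.352 m³.
No NaCl enters, so dm/dt = −Q_out · (m/V).
Separate: dm/m = −Q_out dt/V(t) ⇒ ln(m/m₀) = −(Q_out/(Q_in−Q_out)) ln(V/V₀).
m = m₀ (V₀/V)^(Q_out/(Q_in−Q_out)) = 53.4 × (23.1/19.352)^(-3.9664) = 26.457 g.

26.5 g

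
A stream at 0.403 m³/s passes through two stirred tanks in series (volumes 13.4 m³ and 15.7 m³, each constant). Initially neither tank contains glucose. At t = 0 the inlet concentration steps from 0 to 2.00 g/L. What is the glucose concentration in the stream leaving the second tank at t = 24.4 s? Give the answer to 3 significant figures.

0.296 g/L

Each tank obeys Vᵢ dCᵢ/dt = Q(Cᵢ₋₁ − Cᵢ), so τᵢ = Vᵢ/Q.
τ₁ = 13.4/0.403 = 33.251 s; τ₂ = 15.7/0.403 = 38.958 s.
Solving the cascade with C₁(0)=C₂(0)=0 gives C₂(t) = C_in[1 − (τ₁ e^(−t/τ₁) − τ₂ e^(−t/τ₂))/(τ₁ − τ₂)].
At t = 24.4: e^(−t/τ₁) = 0.48007, e^(−t/τ₂) = 0.53456.
C₂ = 2.00·[1 − (33.251·0.48007 − 38.958·0.53456)/(-5.7072)] = 2.00·0.14801 = 0.29602 g/L.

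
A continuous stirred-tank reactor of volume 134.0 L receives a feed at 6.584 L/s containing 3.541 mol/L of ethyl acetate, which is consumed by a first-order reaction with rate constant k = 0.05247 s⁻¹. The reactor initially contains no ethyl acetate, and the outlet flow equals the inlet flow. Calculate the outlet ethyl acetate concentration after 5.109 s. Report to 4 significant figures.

Accumulation = in − out − consumed: V dC/dt = Q C_in − Q C − k V C.
dC/dt = (Q/V) C_in − (Q/V + k) C; effective rate a = Q/V + k = 0.0491343 + 0.05247 = 0.101604 s⁻¹.
C_ss = Q C_in/(Q + kV) = 1.71237 mol/L; C(t) = C_ss + (C₀ − C_ss) e^(−a t).
C(5.109) = 1.71237 + (-1.71237)·e^(−0.101604·5.109) = 1.71237 + (-1.71237)·0.595058 = 0.693412 mol/L.

0.6934 mol/L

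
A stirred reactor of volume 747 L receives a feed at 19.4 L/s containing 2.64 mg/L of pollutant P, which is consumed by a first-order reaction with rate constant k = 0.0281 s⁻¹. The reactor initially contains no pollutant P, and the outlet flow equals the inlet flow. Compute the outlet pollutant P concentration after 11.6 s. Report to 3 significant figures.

0.591 mg/L

V dC/dt = Q(C_in − C) − k V C.
This is linear with rate a = Q/V + k = 0.054071 s⁻¹.
C_ss = Q C_in/(Q + kV) = 1.2680 mg/L; C(t) = C_ss + (C₀ − C_ss) e^(−a t).
C(11.6) = 1.2680 + (-1.2680)·e^(−0.054071·11.6) = 1.2680 + (-1.2680)·0.53408 = 0.59080 mg/L.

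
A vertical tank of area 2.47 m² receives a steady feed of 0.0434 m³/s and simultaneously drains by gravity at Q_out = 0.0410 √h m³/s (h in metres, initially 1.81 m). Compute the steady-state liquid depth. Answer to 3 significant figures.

1.12 m

Volume balance on the tank: A dh/dt = Q_in − 0.0410 √h. At steady state dh/dt = 0:
Q_in = 0.0410 √h_ss ⇒ √h_ss = 0.0434/0.0410 = 1.0585.
h_ss = 1.0585² = 1.1205 m. (Since h₀ = 1.81 m > h_ss, the level will fall toward this value.)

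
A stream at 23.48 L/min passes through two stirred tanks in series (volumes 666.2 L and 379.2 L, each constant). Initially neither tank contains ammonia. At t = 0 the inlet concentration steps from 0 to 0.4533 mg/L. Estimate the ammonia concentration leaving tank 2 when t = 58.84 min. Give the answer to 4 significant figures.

0.3367 mg/L

Time constants: τᵢ = Vᵢ/Q for each well-mixed tank.
τ₁ = 666.2/23.48 = 28.3731 min; τ₂ = 379.2/23.48 = 16.1499 min.
Solving the cascade with C₁(0)=C₂(0)=0 gives C₂(t) = C_in[1 − (τ₁ e^(−t/τ₁) − τ₂ e^(−t/τ₂))/(τ₁ − τ₂)].
At t = 58.84: e^(−t/τ₁) = 0.125708, e^(−t/τ₂) = 0.0261642.
C₂ = 0.4533·[1 − (28.3731·0.125708 − 16.1499·0.0261642)/(12.2232)] = 0.4533·0.742770 = 0.336698 mg/L.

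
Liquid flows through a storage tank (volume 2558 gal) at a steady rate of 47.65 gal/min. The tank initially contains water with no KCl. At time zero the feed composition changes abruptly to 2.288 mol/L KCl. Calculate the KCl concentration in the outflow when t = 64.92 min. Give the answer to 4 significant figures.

1.605 mol/L

Species balance on the tank: V dC/dt = Q(C_in − C).
Time constant τ = V/Q = 2558/47.65 = 53.6831 min.
Solution: C(t) = C_in + (C₀ − C_in) e^(−t/τ).
C(64.92) = 2.288 + (0 − 2.288)·e^(−64.92/53.6831) = 2.288 + (-2.28800)·0.298400 = 1.60526 mol/L.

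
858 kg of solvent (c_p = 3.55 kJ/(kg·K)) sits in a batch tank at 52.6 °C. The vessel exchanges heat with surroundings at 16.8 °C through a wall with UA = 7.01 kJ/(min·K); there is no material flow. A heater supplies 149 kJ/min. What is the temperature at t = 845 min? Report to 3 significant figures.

Unsteady energy balance on the tank contents: M c_p dT/dt = −UA(T − T_amb) + Q̇.
dT/dt = (T_ss − T)/τ with T_ss = T_amb + Q̇/UA = 16.8 + 149/7.01 = 38.055 °C, τ = M c_p/UA = 858·3.55/7.01 = 434.51 min.
T approaches T_ss exponentially: T(t) = T_ss + (T₀ − T_ss) e^(−t/τ).
T(845) = 38.055 + (14.545)·0.14303 = 40.136 °C.

40.1 °C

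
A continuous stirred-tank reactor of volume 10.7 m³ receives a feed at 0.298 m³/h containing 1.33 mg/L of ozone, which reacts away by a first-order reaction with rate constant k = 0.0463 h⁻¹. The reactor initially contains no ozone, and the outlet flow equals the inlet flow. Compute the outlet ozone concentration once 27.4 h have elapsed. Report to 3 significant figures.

Species balance: V dC/dt = Q C_in − Q C − k V C.
dC/dt = (Q/V) C_in − (Q/V + k) C; effective rate a = Q/V + k = 0.027850 + 0.0463 = 0.074150 h⁻¹.
C_ss = Q C_in/(Q + kV) = 0.49954 mg/L; C(t) = C_ss + (C₀ − C_ss) e^(−a t).
C(27.4) = 0.49954 + (-0.49954)·e^(−0.074150·27.4) = 0.49954 + (-0.49954)·0.13111 = 0.43405 mg/L.

0.434 mg/L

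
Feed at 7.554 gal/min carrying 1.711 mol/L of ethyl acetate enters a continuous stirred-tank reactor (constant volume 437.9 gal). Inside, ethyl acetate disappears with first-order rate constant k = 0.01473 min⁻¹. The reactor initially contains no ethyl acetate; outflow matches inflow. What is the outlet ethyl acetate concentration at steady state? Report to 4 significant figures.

V dC/dt = Q(C_in − C) − k V C.
Steady state (dC/dt = 0): C_ss = Q C_in/(Q + kV) = C_in/(1 + kV/Q).
C_ss = 7.554·1.711/(7.554 + 0.01473·437.9) = 12.9249/14.0043 = 0.922925 mol/L.

0.9229 mol/L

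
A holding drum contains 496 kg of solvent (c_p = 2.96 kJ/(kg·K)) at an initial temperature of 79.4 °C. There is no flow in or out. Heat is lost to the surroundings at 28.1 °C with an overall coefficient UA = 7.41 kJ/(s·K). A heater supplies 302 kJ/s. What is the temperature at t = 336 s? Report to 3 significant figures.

70.8 °C

M c_p dT/dt = −UA(T − T_amb) + Q̇.
dT/dt = (T_ss − T)/τ with T_ss = T_amb + Q̇/UA = 28.1 + 302/7.41 = 68.856 °C, τ = M c_p/UA = 496·2.96/7.41 = 198.13 s.
Integrating: T(t) = T_ss + (T₀ − T_ss) e^(−t/τ).
T(336) = 68.856 + (10.544)·0.18345 = 70.790 °C.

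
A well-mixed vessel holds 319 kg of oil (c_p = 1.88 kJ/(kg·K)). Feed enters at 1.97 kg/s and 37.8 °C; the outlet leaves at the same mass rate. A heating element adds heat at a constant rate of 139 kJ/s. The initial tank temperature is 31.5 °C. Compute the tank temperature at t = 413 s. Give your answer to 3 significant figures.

71.9 °C

M c_p dT/dt = ṁ c_p (T_in − T) + Q̇.
τ = M/ṁ = 161.93 s; T_ss = T_in + Q̇/(ṁ c_p) = 37.8 + 139/(1.97·1.88) = 75.331 °C.
This is linear first-order; T(t) = T_ss + (T₀ − T_ss) e^(−t/τ).
T(413) = 75.331 + (-43.831)·e^(−413/161.93) = 75.331 + (-43.831)·0.078043 = 71.910 °C.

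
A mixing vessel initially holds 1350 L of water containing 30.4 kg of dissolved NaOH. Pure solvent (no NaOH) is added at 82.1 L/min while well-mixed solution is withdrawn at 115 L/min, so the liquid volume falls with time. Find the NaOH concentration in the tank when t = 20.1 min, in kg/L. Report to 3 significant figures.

0.00420 kg/L

Total volume: dV/dt = Q_in − Q_out = -32.900 L/min, so V(t) = 1350 − 32.900 t and V(20.1) = 688.71 L.
Solute balance: dm/dt = 0 − Q_out C = −Q_out m/V(t).
Separate: dm/m = −Q_out dt/V(t) ⇒ ln(m/m₀) = −(Q_out/(Q_in−Q_out)) ln(V/V₀).
m = m₀ (V₀/V)^(Q_out/(Q_in−Q_out)) = 30.4 × (1350/688.71)^(-3.4954) = 2.8918 kg.
C = m/V = 2.8918/688.71 = 0.0041988 kg/L.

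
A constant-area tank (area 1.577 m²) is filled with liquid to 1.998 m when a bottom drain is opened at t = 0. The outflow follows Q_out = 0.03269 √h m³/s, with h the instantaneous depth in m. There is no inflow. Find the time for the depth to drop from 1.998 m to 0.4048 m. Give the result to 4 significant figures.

A dh/dt = −Q_out = −0.03269 √h.
Separate and integrate: 2(√h − √h₀) = −(0.03269/A) t.
t = 2A(√h₀ − √h)/0.03269 = 2·1.577·(√1.998 − √0.4048)/0.03269
  = 3.15400 × (1.41351 − 0.636239) / 0.03269 = 74.9924 s.

74.99 s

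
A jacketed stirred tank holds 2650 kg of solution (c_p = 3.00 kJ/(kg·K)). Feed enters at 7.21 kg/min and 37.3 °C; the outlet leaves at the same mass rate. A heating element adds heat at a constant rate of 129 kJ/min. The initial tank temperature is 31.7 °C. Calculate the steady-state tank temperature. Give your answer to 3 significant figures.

43.3 °C

M c_p dT/dt = ṁ c_p (T_in − T) + Q̇.
At steady state dT/dt = 0 ⇒ T_ss = T_in + Q̇/(ṁ c_p) = 37.3 + 129/(7.21·3.00) = 43.264 °C.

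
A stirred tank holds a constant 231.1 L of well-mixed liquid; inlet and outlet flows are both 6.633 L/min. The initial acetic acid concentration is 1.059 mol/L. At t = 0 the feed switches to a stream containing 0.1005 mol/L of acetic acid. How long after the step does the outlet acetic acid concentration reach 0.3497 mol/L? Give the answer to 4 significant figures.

Species balance: V dC/dt = Q(C_in − C) ⇒ τ = V/Q = 34.8409 min.
C(t) = C_in + (C₀ − C_in) e^(−t/τ). Set C = 0.3497 and solve for t:
e^(−t/τ) = (C − C_in)/(C₀ − C_in) = (0.3497 − 0.1005)/(1.059 − 0.1005) = 0.259990
t = −τ ln(…) = 34.8409 × 1.34711 = 46.9347 min.

46.93 min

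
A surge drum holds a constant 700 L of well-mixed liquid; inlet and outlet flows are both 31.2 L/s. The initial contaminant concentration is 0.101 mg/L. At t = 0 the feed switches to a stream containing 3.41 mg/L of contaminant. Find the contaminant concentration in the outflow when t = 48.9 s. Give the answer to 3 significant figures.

3.04 mg/L

Unsteady species balance (constant V, well mixed): V dC/dt = Q(C_in − C).
Time constant τ = V/Q = 700/31.2 = 22.436 s.
This is linear first-order; C(t) = C_in + (C₀ − C_in) e^(−t/τ).
C(48.9) = 3.41 + (0.101 − 3.41)·e^(−48.9/22.436) = 3.41 + (-3.3090)·0.11309 = 3.0358 mg/L.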